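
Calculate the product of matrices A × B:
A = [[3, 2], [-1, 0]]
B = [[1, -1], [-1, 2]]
[[1, 1], [-1, 1]]

Matrix multiplication:
C[0][0] = 3×1 + 2×-1 = 1
C[0][1] = 3×-1 + 2×2 = 1
C[1][0] = -1×1 + 0×-1 = -1
C[1][1] = -1×-1 + 0×2 = 1
Result: [[1, 1], [-1, 1]]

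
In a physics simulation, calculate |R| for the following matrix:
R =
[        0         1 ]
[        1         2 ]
det(R) = -1

For a 2×2 matrix [[a, b], [c, d]], det = a*d - b*c.
det(R) = (0)*(2) - (1)*(1) = 0 - 1 = -1.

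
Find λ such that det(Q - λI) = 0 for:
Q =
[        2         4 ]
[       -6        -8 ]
λ = -4, -2

Solve det(Q - λI) = 0. For a 2×2 matrix the characteristic equation is λ² - (trace)λ + det = 0.
trace(Q) = a + d = 2 - 8 = -6.
det(Q) = a*d - b*c = (2)*(-8) - (4)*(-6) = -16 + 24 = 8.
Characteristic equation: λ² - (-6)λ + (8) = 0.
Discriminant = (-6)² - 4*(8) = 36 - 32 = 4.
λ = (-6 ± √4) / 2 = (-6 ± 2) / 2 = -4, -2.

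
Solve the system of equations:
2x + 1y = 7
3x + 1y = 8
x = 1, y = 5

Use elimination (row reduction):
Equation 1: 2x + 1y = 7.
Equation 2: 3x + 1y = 8.
Multiply Eq1 by 3 and Eq2 by 2: 6x + 3y = 21;  6x + 2y = 16.
Subtract: (-1)y = -5, so y = 5.
Back-substitute into Eq1: 2x + 1*(5) = 7, so x = 1.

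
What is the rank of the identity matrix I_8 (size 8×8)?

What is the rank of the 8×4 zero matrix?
rank(I_8) = 8, rank(0) = 0

The identity I_8 has 8 columns that are the standard basis vectors e_1, …, e_8. These are linearly independent, so all 8 columns are pivots and rank(I_8) = 8.
The 8×4 zero matrix has every entry zero, so every row is the zero row and there are no pivots; rank(0) = 0.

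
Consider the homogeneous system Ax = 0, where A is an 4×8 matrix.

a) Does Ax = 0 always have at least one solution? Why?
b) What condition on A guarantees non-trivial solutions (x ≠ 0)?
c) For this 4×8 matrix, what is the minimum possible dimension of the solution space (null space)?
a) Yes, x = 0 is always a solution. b) When A has linearly dependent columns (rank < n). c) Minimum nullity = 4.

a) x = 0 satisfies A·0 = 0, so the zero vector is always a solution.
b) Non-trivial solutions exist iff the columns of A are linearly dependent, equivalently rank(A) < n (the number of columns).
c) By rank-nullity, rank(A) + nullity(A) = n = 8. Since A has only 4 rows, rank(A) ≤ 4, so nullity(A) ≥ 8 - 4 = 4.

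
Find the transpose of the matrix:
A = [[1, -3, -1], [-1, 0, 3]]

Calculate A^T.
[[1, -1], [-3, 0], [-1, 3]]

The transpose sends entry (i,j) to (j,i); rows become columns.
Row 0 of A: [1, -3, -1] -> column 0 of A^T.
Row 1 of A: [-1, 0, 3] -> column 1 of A^T.
A^T = [[1, -1], [-3, 0], [-1, 3]]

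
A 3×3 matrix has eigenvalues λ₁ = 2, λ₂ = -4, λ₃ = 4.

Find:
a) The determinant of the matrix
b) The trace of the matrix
det = -32, trace = 2

Two standard eigenvalue identities:
- det(A) equals the product of the eigenvalues (counted with multiplicity).
- trace(A) equals the sum of the eigenvalues.
det(A) = (2)*(-4)*(4) = -32.
trace(A) = 2 - 4 + 4 = 2.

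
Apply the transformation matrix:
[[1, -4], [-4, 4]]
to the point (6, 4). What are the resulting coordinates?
(-10, -8)

Matrix multiplication:
[[1, -4], [-4, 4]] × [6, 4]ᵀ
= [1×6 + -4×4, -4×6 + 4×4]ᵀ
= [-10.0000, -8.0000]ᵀ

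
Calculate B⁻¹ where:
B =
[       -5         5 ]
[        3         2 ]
det(B) = -25
B⁻¹ =
[    -2/25       1/5 ]
[     3/25       1/5 ]

For a 2×2 matrix B = [[a, b], [c, d]] with det(B) ≠ 0, B⁻¹ = (1/det(B)) * [[d, -b], [-c, a]].
det(B) = (-5)*(2) - (5)*(3) = -10 - 15 = -25.
B⁻¹ = (1/-25) * [[2, -5], [-3, -5]].
Dividing each entry by -25 and reducing:
B⁻¹ =
[    -2/25       1/5 ]
[     3/25       1/5 ]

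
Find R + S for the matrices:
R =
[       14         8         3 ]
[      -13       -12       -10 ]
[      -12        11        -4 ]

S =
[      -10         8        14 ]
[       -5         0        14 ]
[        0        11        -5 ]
R + S =
[        4        16        17 ]
[      -18       -12         4 ]
[      -12        22        -9 ]

Matrix addition is elementwise: (R+S)[i][j] = R[i][j] + S[i][j].
  (R+S)[0][0] = (14) + (-10) = 4
  (R+S)[0][1] = (8) + (8) = 16
  (R+S)[0][2] = (3) + (14) = 17
  (R+S)[1][0] = (-13) + (-5) = -18
  (R+S)[1][1] = (-12) + (0) = -12
  (R+S)[1][2] = (-10) + (14) = 4
  (R+S)[2][0] = (-12) + (0) = -12
  (R+S)[2][1] = (11) + (11) = 22
  (R+S)[2][2] = (-4) + (-5) = -9
R + S =
[        4        16        17 ]
[      -18       -12         4 ]
[      -12        22        -9 ]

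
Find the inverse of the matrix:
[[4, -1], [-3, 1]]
[[1, 1], [3, 4]]

For [[a,b],[c,d]], inverse = (1/det)·[[d,-b],[-c,a]]
det = 4·1 - -1·-3 = 1
Inverse = (1/1)·[[1, 1], [3, 4]]
        = [[1, 1], [3, 4]]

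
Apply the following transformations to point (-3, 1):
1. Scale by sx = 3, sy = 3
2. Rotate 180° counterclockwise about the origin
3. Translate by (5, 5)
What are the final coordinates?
(14, 2)

Step 1: Scale → (-9, 3)
Step 2: Rotate 180° → (9, -3)
Step 3: Translate → (14, 2)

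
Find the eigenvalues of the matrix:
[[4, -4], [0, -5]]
λ = -5 and λ = 4

Characteristic equation: det(A - λI) = 0
λ² - (trace)λ + (det) = 0
λ² - (-1)λ + (-20) = 0
λ² + 1λ - 20 = 0
Solving: λ = -5, 4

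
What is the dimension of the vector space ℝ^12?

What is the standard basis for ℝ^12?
Dimension = 12; standard basis = {e_1, e_2, e_3, …, e_12}

ℝ^12 is the space of 12-tuples of real numbers; its dimension is 12.
The standard basis consists of 12 vectors: e_1, e_2, e_3, …, e_12, where e_i is the vector with 1 in position i and 0 elsewhere.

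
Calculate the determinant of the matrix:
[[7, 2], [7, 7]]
35

For a 2×2 matrix [[a, b], [c, d]], det = ad - bc
det = (7)(7) - (2)(7) = 49 - 14 = 35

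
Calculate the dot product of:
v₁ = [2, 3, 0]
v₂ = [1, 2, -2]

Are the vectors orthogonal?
8, No

The dot product is the sum of products of corresponding components.
v₁·v₂ = (2)*(1) + (3)*(2) + (0)*(-2) = 2 + 6 + 0 = 8.
Two vectors are orthogonal iff their dot product is 0; here the dot product is 8, so the vectors are not orthogonal.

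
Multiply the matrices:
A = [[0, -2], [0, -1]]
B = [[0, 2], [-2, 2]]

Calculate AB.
[[4, -4], [2, -2]]

Each entry (i,j) of AB = sum over k of A[i][k]*B[k][j].
(AB)[0][0] = (0)*(0) + (-2)*(-2) = 4
(AB)[0][1] = (0)*(2) + (-2)*(2) = -4
(AB)[1][0] = (0)*(0) + (-1)*(-2) = 2
(AB)[1][1] = (0)*(2) + (-1)*(2) = -2
AB = [[4, -4], [2, -2]]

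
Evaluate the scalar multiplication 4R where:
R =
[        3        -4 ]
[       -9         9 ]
4R =
[       12       -16 ]
[      -36        36 ]

Scalar multiplication is elementwise: (4R)[i][j] = 4 * R[i][j].
  (4R)[0][0] = 4 * (3) = 12
  (4R)[0][1] = 4 * (-4) = -16
  (4R)[1][0] = 4 * (-9) = -36
  (4R)[1][1] = 4 * (9) = 36
4R =
[       12       -16 ]
[      -36        36 ]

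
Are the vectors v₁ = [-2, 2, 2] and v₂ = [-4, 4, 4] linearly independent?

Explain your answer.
No, linearly dependent (v₂ = 2·v₁)

Check whether there is a scalar k with v₂ = k·v₁.
Comparing components, k = 2 satisfies 2·[-2, 2, 2] = [-4, 4, 4].
Since v₂ is a scalar multiple of v₁, the two vectors are linearly dependent.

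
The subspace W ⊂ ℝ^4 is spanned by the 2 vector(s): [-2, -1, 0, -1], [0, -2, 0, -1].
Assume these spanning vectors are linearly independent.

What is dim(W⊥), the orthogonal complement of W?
dim(W⊥) = 2

For any subspace W of ℝ^n, dim(W) + dim(W⊥) = n (the whole-space dimension).
Here the given 2 vectors are linearly independent, so dim(W) = 2.
Thus dim(W⊥) = n - dim(W) = 4 - 2 = 2.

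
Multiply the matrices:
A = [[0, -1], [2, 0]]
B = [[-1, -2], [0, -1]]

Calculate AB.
[[0, 1], [-2, -4]]

Each entry (i,j) of AB = sum over k of A[i][k]*B[k][j].
(AB)[0][0] = (0)*(-1) + (-1)*(0) = 0
(AB)[0][1] = (0)*(-2) + (-1)*(-1) = 1
(AB)[1][0] = (2)*(-1) + (0)*(0) = -2
(AB)[1][1] = (2)*(-2) + (0)*(-1) = -4
AB = [[0, 1], [-2, -4]]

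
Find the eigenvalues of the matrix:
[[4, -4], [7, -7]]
λ = -3 and λ = 0

Characteristic equation: det(A - λI) = 0
λ² - (trace)λ + (det) = 0
λ² - (-3)λ + (0) = 0
λ² + 3λ + 0 = 0
Solving: λ = -3, 0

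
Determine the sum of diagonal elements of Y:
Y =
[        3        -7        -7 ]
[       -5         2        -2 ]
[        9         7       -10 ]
tr(Y) = 3 + 2 - 10 = -5

The trace of a square matrix is the sum of its diagonal entries.
Diagonal entries of Y: Y[0][0] = 3, Y[1][1] = 2, Y[2][2] = -10.
tr(Y) = 3 + 2 - 10 = -5.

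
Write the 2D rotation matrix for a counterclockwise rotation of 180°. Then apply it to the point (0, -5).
R = [[-1, 0], [0, -1]]; R·(0, -5) = (0, 5)

Rotation matrix formula: R(θ) = [[cos θ, -sin θ], [sin θ, cos θ]]
For θ = 180°:
cos(180°) = -1
sin(180°) = 0
R = [[-1, 0], [0, -1]]
Apply to (0, -5): [-1·0 + (0)·-5, 0·0 + -1·-5] = (0, 5)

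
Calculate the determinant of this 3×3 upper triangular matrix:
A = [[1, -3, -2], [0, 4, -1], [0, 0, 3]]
12

The determinant of a triangular matrix is the product of its diagonal entries (the off-diagonal entries above the diagonal do not affect it).
det(A) = (1) * (4) * (3) = 12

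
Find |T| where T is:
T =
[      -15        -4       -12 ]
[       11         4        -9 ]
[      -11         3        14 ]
det(T) = -1949

Expand along row 0 (cofactor expansion): det(T) = a*(e*i - f*h) - b*(d*i - f*g) + c*(d*h - e*g), where the 3×3 is [[a, b, c], [d, e, f], [g, h, i]].
Minor M_00 = (4)*(14) - (-9)*(3) = 56 + 27 = 83.
Minor M_01 = (11)*(14) - (-9)*(-11) = 154 - 99 = 55.
Minor M_02 = (11)*(3) - (4)*(-11) = 33 + 44 = 77.
det(T) = (-15)*(83) - (-4)*(55) + (-12)*(77) = -1245 + 220 - 924 = -1949.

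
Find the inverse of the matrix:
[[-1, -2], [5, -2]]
[[-1/6, 1/6], [-5/12, -1/12]]

For [[a,b],[c,d]], inverse = (1/det)·[[d,-b],[-c,a]]
det = -1·-2 - -2·5 = 12
Inverse = (1/12)·[[-2, 2], [-5, -1]]
        = [[-1/6, 1/6], [-5/12, -1/12]]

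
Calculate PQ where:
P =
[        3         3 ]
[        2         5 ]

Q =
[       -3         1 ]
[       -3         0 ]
PQ =
[      -18         3 ]
[      -21         2 ]

Matrix multiplication: (PQ)[i][j] = sum over k of P[i][k] * Q[k][j].
  (PQ)[0][0] = (3)*(-3) + (3)*(-3) = -18
  (PQ)[0][1] = (3)*(1) + (3)*(0) = 3
  (PQ)[1][0] = (2)*(-3) + (5)*(-3) = -21
  (PQ)[1][1] = (2)*(1) + (5)*(0) = 2
PQ =
[      -18         3 ]
[      -21         2 ]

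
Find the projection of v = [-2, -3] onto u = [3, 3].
[-5/2, -5/2]

The projection of v onto u is proj_u(v) = ((v·u) / (u·u)) · u.
v·u = (-2)*(3) + (-3)*(3) = -15.
u·u = (3)*(3) + (3)*(3) = 18.
coefficient = -15 / 18 = -5/6.
proj_u(v) = -5/6 · [3, 3] = [-5/2, -5/2].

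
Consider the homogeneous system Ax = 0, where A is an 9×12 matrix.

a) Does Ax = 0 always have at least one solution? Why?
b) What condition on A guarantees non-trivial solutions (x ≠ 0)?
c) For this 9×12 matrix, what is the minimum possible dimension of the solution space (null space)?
a) Yes, x = 0 is always a solution. b) When A has linearly dependent columns (rank < n). c) Minimum nullity = 3.

a) x = 0 satisfies A·0 = 0, so the zero vector is always a solution.
b) Non-trivial solutions exist iff the columns of A are linearly dependent, equivalently rank(A) < n (the number of columns).
c) By rank-nullity, rank(A) + nullity(A) = n = 12. Since A has only 9 rows, rank(A) ≤ 9, so nullity(A) ≥ 12 - 9 = 3.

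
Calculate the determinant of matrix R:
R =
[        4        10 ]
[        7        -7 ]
det(R) = -98

For a 2×2 matrix [[a, b], [c, d]], det = a*d - b*c.
det(R) = (4)*(-7) - (10)*(7) = -28 - 70 = -98.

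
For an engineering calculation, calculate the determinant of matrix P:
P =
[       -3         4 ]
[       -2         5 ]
det(P) = -7

For a 2×2 matrix [[a, b], [c, d]], det = a*d - b*c.
det(P) = (-3)*(5) - (4)*(-2) = -15 + 8 = -7.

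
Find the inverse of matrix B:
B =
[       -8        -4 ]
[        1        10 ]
det(B) = -76
B⁻¹ =
[    -5/38     -1/19 ]
[     1/76      2/19 ]

For a 2×2 matrix B = [[a, b], [c, d]] with det(B) ≠ 0, B⁻¹ = (1/det(B)) * [[d, -b], [-c, a]].
det(B) = (-8)*(10) - (-4)*(1) = -80 + 4 = -76.
B⁻¹ = (1/-76) * [[10, 4], [-1, -8]].
Dividing each entry by -76 and reducing:
B⁻¹ =
[    -5/38     -1/19 ]
[     1/76      2/19 ]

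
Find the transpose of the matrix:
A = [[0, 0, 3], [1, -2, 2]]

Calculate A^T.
[[0, 1], [0, -2], [3, 2]]

The transpose sends entry (i,j) to (j,i); rows become columns.
Row 0 of A: [0, 0, 3] -> column 0 of A^T.
Row 1 of A: [1, -2, 2] -> column 1 of A^T.
A^T = [[0, 1], [0, -2], [3, 2]]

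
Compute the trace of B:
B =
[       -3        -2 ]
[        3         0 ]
tr(B) = -3 + 0 = -3

The trace of a square matrix is the sum of its diagonal entries.
Diagonal entries of B: B[0][0] = -3, B[1][1] = 0.
tr(B) = -3 + 0 = -3.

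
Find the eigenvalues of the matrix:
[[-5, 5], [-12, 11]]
λ = 1 and λ = 5

Characteristic equation: det(A - λI) = 0
λ² - (trace)λ + (det) = 0
λ² - (6)λ + (5) = 0
λ² - 6λ + 5 = 0
Solving: λ = 1, 5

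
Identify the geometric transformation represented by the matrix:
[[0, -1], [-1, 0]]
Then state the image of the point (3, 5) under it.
reflection across the line y = -x; image of (3, 5) is (-5, -3)

This is a symmetric orthogonal matrix with determinant -1, which characterizes a reflection in ℝ².
The matrix [[0, -1], [-1, 0]] represents: reflection across the line y = -x.
Applying it to (3, 5): [0·3 + -1·5, -1·3 + 0·5] = (-5, -3).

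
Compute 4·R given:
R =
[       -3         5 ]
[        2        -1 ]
4R =
[      -12        20 ]
[        8        -4 ]

Scalar multiplication is elementwise: (4R)[i][j] = 4 * R[i][j].
  (4R)[0][0] = 4 * (-3) = -12
  (4R)[0][1] = 4 * (5) = 20
  (4R)[1][0] = 4 * (2) = 8
  (4R)[1][1] = 4 * (-1) = -4
4R =
[      -12        20 ]
[        8        -4 ]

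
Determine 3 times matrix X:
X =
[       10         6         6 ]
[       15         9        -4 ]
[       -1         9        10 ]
3X =
[       30        18        18 ]
[       45        27       -12 ]
[       -3        27        30 ]

Scalar multiplication is elementwise: (3X)[i][j] = 3 * X[i][j].
  (3X)[0][0] = 3 * (10) = 30
  (3X)[0][1] = 3 * (6) = 18
  (3X)[0][2] = 3 * (6) = 18
  (3X)[1][0] = 3 * (15) = 45
  (3X)[1][1] = 3 * (9) = 27
  (3X)[1][2] = 3 * (-4) = -12
  (3X)[2][0] = 3 * (-1) = -3
  (3X)[2][1] = 3 * (9) = 27
  (3X)[2][2] = 3 * (10) = 30
3X =
[       30        18        18 ]
[       45        27       -12 ]
[       -3        27        30 ]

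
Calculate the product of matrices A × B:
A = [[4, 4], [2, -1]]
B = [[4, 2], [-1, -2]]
[[12, 0], [9, 6]]

Matrix multiplication:
C[0][0] = 4×4 + 4×-1 = 12
C[0][1] = 4×2 + 4×-2 = 0
C[1][0] = 2×4 + -1×-1 = 9
C[1][1] = 2×2 + -1×-2 = 6
Result: [[12, 0], [9, 6]]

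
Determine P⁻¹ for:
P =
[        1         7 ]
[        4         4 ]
det(P) = -24
P⁻¹ =
[     -1/6      7/24 ]
[      1/6     -1/24 ]

For a 2×2 matrix P = [[a, b], [c, d]] with det(P) ≠ 0, P⁻¹ = (1/det(P)) * [[d, -b], [-c, a]].
det(P) = (1)*(4) - (7)*(4) = 4 - 28 = -24.
P⁻¹ = (1/-24) * [[4, -7], [-4, 1]].
Dividing each entry by -24 and reducing:
P⁻¹ =
[     -1/6      7/24 ]
[      1/6     -1/24 ]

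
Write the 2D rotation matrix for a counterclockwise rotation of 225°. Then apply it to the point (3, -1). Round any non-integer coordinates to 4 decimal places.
R = [[-√2/2, √2/2], [-√2/2, -√2/2]]; R·(3, -1) = (-2.8284, -1.4142)

Rotation matrix formula: R(θ) = [[cos θ, -sin θ], [sin θ, cos θ]]
For θ = 225°:
cos(225°) = -√2/2
sin(225°) = -√2/2
R = [[-√2/2, √2/2], [-√2/2, -√2/2]]
Apply to (3, -1): [-√2/2·3 + (√2/2)·-1, -√2/2·3 + -√2/2·-1] = (-2.8284, -1.4142)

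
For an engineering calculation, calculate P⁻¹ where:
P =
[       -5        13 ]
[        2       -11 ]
det(P) = 29
P⁻¹ =
[   -11/29    -13/29 ]
[    -2/29     -5/29 ]

For a 2×2 matrix P = [[a, b], [c, d]] with det(P) ≠ 0, P⁻¹ = (1/det(P)) * [[d, -b], [-c, a]].
det(P) = (-5)*(-11) - (13)*(2) = 55 - 26 = 29.
P⁻¹ = (1/29) * [[-11, -13], [-2, -5]].
Dividing each entry by 29 and reducing:
P⁻¹ =
[   -11/29    -13/29 ]
[    -2/29     -5/29 ]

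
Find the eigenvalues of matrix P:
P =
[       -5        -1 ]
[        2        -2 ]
λ = -4, -3

Solve det(P - λI) = 0. For a 2×2 matrix the characteristic equation is λ² - (trace)λ + det = 0.
trace(P) = a + d = -5 - 2 = -7.
det(P) = a*d - b*c = (-5)*(-2) - (-1)*(2) = 10 + 2 = 12.
Characteristic equation: λ² - (-7)λ + (12) = 0.
Discriminant = (-7)² - 4*(12) = 49 - 48 = 1.
λ = (-7 ± √1) / 2 = (-7 ± 1) / 2 = -4, -3.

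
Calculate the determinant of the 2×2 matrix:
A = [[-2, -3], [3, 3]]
3

For A = [[a, b], [c, d]], det(A) = a*d - b*c.
det(A) = (-2)*(3) - (-3)*(3) = -6 - -9 = 3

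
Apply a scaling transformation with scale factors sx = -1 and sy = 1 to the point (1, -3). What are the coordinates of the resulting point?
(-1, -3)

Scaling matrix:
[[-1, 0], [0, 1]]
Result: (1 × -1, -3 × 1) = (-1, -3)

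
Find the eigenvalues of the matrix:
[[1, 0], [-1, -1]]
λ = -1 and λ = 1

Characteristic equation: det(A - λI) = 0
λ² - (trace)λ + (det) = 0
λ² - (0)λ + (-1) = 0
λ² - 0λ - 1 = 0
Solving: λ = -1, 1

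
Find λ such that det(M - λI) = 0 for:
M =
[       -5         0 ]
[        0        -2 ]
λ = -5, -2

Solve det(M - λI) = 0. For a 2×2 matrix the characteristic equation is λ² - (trace)λ + det = 0.
trace(M) = a + d = -5 - 2 = -7.
det(M) = a*d - b*c = (-5)*(-2) - (0)*(0) = 10 - 0 = 10.
Characteristic equation: λ² - (-7)λ + (10) = 0.
Discriminant = (-7)² - 4*(10) = 49 - 40 = 9.
λ = (-7 ± √9) / 2 = (-7 ± 3) / 2 = -5, -2.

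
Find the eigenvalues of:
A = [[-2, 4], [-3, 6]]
λ = 0, 4

Solve det(A - λI) = 0. For a 2×2 matrix this is λ² - (trace)λ + det = 0.
trace(A) = -2 + 6 = 4.
det(A) = (-2)*(6) - (4)*(-3) = -12 + 12 = 0.
Characteristic equation: λ² - (4)λ + (0) = 0.
Discriminant: (4)² - 4*(0) = 16 - 0 = 16.
Roots: λ = (4 ± √16) / 2 = 0, 4.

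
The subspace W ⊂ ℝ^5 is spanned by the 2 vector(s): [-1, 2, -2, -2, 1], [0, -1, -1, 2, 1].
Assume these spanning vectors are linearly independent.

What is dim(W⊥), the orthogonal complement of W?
dim(W⊥) = 3

For any subspace W of ℝ^n, dim(W) + dim(W⊥) = n (the whole-space dimension).
Here the given 2 vectors are linearly independent, so dim(W) = 2.
Thus dim(W⊥) = n - dim(W) = 5 - 2 = 3.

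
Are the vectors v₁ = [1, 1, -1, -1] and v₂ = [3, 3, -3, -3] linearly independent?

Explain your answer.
No, linearly dependent (v₂ = 3·v₁)

Check whether there is a scalar k with v₂ = k·v₁.
Comparing components, k = 3 satisfies 3·[1, 1, -1, -1] = [3, 3, -3, -3].
Since v₂ is a scalar multiple of v₁, the two vectors are linearly dependent.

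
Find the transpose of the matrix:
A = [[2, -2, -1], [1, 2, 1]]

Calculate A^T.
[[2, 1], [-2, 2], [-1, 1]]

The transpose sends entry (i,j) to (j,i); rows become columns.
Row 0 of A: [2, -2, -1] -> column 0 of A^T.
Row 1 of A: [1, 2, 1] -> column 1 of A^T.
A^T = [[2, 1], [-2, 2], [-1, 1]]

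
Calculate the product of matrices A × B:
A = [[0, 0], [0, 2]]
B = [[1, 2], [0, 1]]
[[0, 0], [0, 2]]

Matrix multiplication:
C[0][0] = 0×1 + 0×0 = 0
C[0][1] = 0×2 + 0×1 = 0
C[1][0] = 0×1 + 2×0 = 0
C[1][1] = 0×2 + 2×1 = 2
Result: [[0, 0], [0, 2]]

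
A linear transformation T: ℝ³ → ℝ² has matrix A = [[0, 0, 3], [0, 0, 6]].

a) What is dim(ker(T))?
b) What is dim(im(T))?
dim(ker) = 2, dim(im) = 1

Observe that row 2 = 2 × row 1 (so the rows are linearly dependent).
Thus rank(A) = 1 (only one linearly independent row).
dim(im(T)) = rank(A) = 1.
By the rank-nullity theorem applied to T: ℝ³ → ℝ², rank(A) + nullity(A) = 3 (the domain dimension), so dim(ker(T)) = 3 - 1 = 2.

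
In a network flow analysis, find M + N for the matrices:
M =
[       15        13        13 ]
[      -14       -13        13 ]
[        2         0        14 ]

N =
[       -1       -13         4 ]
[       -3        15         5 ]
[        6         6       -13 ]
M + N =
[       14         0        17 ]
[      -17         2        18 ]
[        8         6         1 ]

Matrix addition is elementwise: (M+N)[i][j] = M[i][j] + N[i][j].
  (M+N)[0][0] = (15) + (-1) = 14
  (M+N)[0][1] = (13) + (-13) = 0
  (M+N)[0][2] = (13) + (4) = 17
  (M+N)[1][0] = (-14) + (-3) = -17
  (M+N)[1][1] = (-13) + (15) = 2
  (M+N)[1][2] = (13) + (5) = 18
  (M+N)[2][0] = (2) + (6) = 8
  (M+N)[2][1] = (0) + (6) = 6
  (M+N)[2][2] = (14) + (-13) = 1
M + N =
[       14         0        17 ]
[      -17         2        18 ]
[        8         6         1 ]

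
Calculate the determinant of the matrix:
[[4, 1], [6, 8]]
26

For a 2×2 matrix [[a, b], [c, d]], det = ad - bc
det = (4)(8) - (1)(6) = 32 - 6 = 26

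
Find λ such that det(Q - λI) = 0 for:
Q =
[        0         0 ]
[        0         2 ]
λ = 0, 2

Solve det(Q - λI) = 0. For a 2×2 matrix the characteristic equation is λ² - (trace)λ + det = 0.
trace(Q) = a + d = 0 + 2 = 2.
det(Q) = a*d - b*c = (0)*(2) - (0)*(0) = 0 - 0 = 0.
Characteristic equation: λ² - (2)λ + (0) = 0.
Discriminant = (2)² - 4*(0) = 4 - 0 = 4.
λ = (2 ± √4) / 2 = (2 ± 2) / 2 = 0, 2.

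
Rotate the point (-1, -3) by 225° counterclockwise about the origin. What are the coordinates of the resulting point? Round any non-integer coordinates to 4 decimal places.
(-1.4142, 2.8284)

Rotation matrix R(θ) = [[cos θ, -sin θ], [sin θ, cos θ]]; for θ = 225°:
R = [[-√2/2, √2/2], [-√2/2, -√2/2]]
Result: R × [-1, -3]ᵀ = [-√2/2·-1 + (√2/2)·-3, -√2/2·-1 + (-√2/2)·-3]ᵀ = (-1.4142, 2.8284)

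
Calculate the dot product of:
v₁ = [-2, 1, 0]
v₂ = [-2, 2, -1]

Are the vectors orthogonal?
6, No

The dot product is the sum of products of corresponding components.
v₁·v₂ = (-2)*(-2) + (1)*(2) + (0)*(-1) = 4 + 2 + 0 = 6.
Two vectors are orthogonal iff their dot product is 0; here the dot product is 6, so the vectors are not orthogonal.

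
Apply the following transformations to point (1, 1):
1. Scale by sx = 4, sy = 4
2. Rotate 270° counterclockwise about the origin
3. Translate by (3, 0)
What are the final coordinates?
(7, -4)

Step 1: Scale → (4, 4)
Step 2: Rotate 270° → (4, -4)
Step 3: Translate → (7, -4)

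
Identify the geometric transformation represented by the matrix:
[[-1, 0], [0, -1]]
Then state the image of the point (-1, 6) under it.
rotation by 180° (or reflection through origin); image of (-1, 6) is (1, -6)

This matches the form [[cos θ, -sin θ], [sin θ, cos θ]] of a rotation matrix; reading off cos θ and sin θ gives the angle.
The matrix [[-1, 0], [0, -1]] represents: rotation by 180° (or reflection through origin).
Applying it to (-1, 6): [-1·-1 + 0·6, 0·-1 + -1·6] = (1, -6).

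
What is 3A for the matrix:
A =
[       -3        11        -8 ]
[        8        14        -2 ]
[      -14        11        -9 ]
3A =
[       -9        33       -24 ]
[       24        42        -6 ]
[      -42        33       -27 ]

Scalar multiplication is elementwise: (3A)[i][j] = 3 * A[i][j].
  (3A)[0][0] = 3 * (-3) = -9
  (3A)[0][1] = 3 * (11) = 33
  (3A)[0][2] = 3 * (-8) = -24
  (3A)[1][0] = 3 * (8) = 24
  (3A)[1][1] = 3 * (14) = 42
  (3A)[1][2] = 3 * (-2) = -6
  (3A)[2][0] = 3 * (-14) = -42
  (3A)[2][1] = 3 * (11) = 33
  (3A)[2][2] = 3 * (-9) = -27
3A =
[       -9        33       -24 ]
[       24        42        -6 ]
[      -42        33       -27 ]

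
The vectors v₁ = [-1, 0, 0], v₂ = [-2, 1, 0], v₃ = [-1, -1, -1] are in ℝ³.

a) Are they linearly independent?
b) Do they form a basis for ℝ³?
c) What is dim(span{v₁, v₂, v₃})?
Yes independent, yes basis, dim = 3

Stack v₁, v₂, v₃ as rows of a 3×3 matrix.
[[-1, 0, 0]; [-2, 1, 0]; [-1, -1, -1]] is already lower triangular with nonzero diagonal entries (-1, 1, -1), so its determinant is the product of the diagonal entries, det = (-1)·(1)·(-1) = 1 ≠ 0, and the rows are linearly independent.
Three linearly independent vectors in ℝ³ form a basis for ℝ³, so dim(span{v₁,v₂,v₃}) = 3.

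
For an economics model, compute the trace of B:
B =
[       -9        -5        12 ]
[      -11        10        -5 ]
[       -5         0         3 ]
tr(B) = -9 + 10 + 3 = 4

The trace of a square matrix is the sum of its diagonal entries.
Diagonal entries of B: B[0][0] = -9, B[1][1] = 10, B[2][2] = 3.
tr(B) = -9 + 10 + 3 = 4.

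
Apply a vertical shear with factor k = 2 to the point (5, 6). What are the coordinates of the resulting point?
(5, 16)

Shear matrix for vertical shear with factor k = 2:
[[1, 0], [2, 1]]
Result: (5, 6) → (5, 16)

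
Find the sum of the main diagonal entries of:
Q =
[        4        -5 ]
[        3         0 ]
tr(Q) = 4 + 0 = 4

The trace of a square matrix is the sum of its diagonal entries.
Diagonal entries of Q: Q[0][0] = 4, Q[1][1] = 0.
tr(Q) = 4 + 0 = 4.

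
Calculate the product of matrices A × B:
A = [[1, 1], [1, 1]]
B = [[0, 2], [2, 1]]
[[2, 3], [2, 3]]

Matrix multiplication:
C[0][0] = 1×0 + 1×2 = 2
C[0][1] = 1×2 + 1×1 = 3
C[1][0] = 1×0 + 1×2 = 2
C[1][1] = 1×2 + 1×1 = 3
Result: [[2, 3], [2, 3]]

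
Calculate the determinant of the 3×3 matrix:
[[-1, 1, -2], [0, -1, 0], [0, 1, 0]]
0

Expansion along first row:
det = -1·det([[-1,0],[1,0]]) - 1·det([[0,0],[0,0]]) + -2·det([[0,-1],[0,1]])
    = -1·(-1·0 - 0·1) - 1·(0·0 - 0·0) + -2·(0·1 - -1·0)
    = -1·0 - 1·0 + -2·0
    = 0 + 0 + 0 = 0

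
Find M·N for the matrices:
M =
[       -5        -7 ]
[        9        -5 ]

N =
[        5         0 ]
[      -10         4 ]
MN =
[       45       -28 ]
[       95       -20 ]

Matrix multiplication: (MN)[i][j] = sum over k of M[i][k] * N[k][j].
  (MN)[0][0] = (-5)*(5) + (-7)*(-10) = 45
  (MN)[0][1] = (-5)*(0) + (-7)*(4) = -28
  (MN)[1][0] = (9)*(5) + (-5)*(-10) = 95
  (MN)[1][1] = (9)*(0) + (-5)*(4) = -20
MN =
[       45       -28 ]
[       95       -20 ]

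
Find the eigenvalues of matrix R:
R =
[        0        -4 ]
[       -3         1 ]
λ = -3, 4

Solve det(R - λI) = 0. For a 2×2 matrix the characteristic equation is λ² - (trace)λ + det = 0.
trace(R) = a + d = 0 + 1 = 1.
det(R) = a*d - b*c = (0)*(1) - (-4)*(-3) = 0 - 12 = -12.
Characteristic equation: λ² - (1)λ + (-12) = 0.
Discriminant = (1)² - 4*(-12) = 1 + 48 = 49.
λ = (1 ± √49) / 2 = (1 ± 7) / 2 = -3, 4.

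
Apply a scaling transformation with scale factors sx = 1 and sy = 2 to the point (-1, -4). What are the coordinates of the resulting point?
(-1, -8)

Scaling matrix:
[[1, 0], [0, 2]]
Result: (-1 × 1, -4 × 2) = (-1, -8)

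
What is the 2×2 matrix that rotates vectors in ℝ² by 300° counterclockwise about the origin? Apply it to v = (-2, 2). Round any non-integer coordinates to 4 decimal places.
R = [[1/2, √3/2], [-√3/2, 1/2]]; R·v = (0.7321, 2.7321)

A counterclockwise rotation by angle θ in ℝ² has matrix R(θ) = [[cos θ, -sin θ], [sin θ, cos θ]].
For θ = 300°: cos θ = 1/2, sin θ = -√3/2.
R(300°) = [[1/2, √3/2], [-√3/2, 1/2]].
R·v = [1/2·-2 + (√3/2)·2, -√3/2·-2 + 1/2·2] = (0.7321, 2.7321).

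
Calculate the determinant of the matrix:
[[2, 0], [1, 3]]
6

For a 2×2 matrix [[a, b], [c, d]], det = ad - bc
det = (2)(3) - (0)(1) = 6 - 0 = 6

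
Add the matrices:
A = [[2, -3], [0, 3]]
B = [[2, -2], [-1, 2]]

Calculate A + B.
[[4, -5], [-1, 5]]

Add corresponding elements:
(2)+(2)=4
(-3)+(-2)=-5
(0)+(-1)=-1
(3)+(2)=5
A + B = [[4, -5], [-1, 5]]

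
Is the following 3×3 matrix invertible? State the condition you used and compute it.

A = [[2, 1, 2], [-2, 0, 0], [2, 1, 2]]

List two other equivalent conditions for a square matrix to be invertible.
No, not invertible; det(A) = 0 (two rows are equal, so the rows are linearly dependent). Equivalent conditions (failing for this A): rank(A) < 3; Ax = 0 has non-trivial solutions; 0 is an eigenvalue; the columns are linearly dependent.

To check invertibility, compute det(A).
In this matrix, row 0 and the last row are identical, so one row is a scalar multiple of another and the rows are linearly dependent.
A matrix with linearly dependent rows has det = 0 and is not invertible.
Equivalent failed conditions:
- rank(A) < 3.
- Ax = 0 has non-trivial solutions.
- 0 is an eigenvalue.
- The columns are linearly dependent.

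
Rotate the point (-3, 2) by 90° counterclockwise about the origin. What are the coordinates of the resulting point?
(-2, -3)

Rotation matrix R(θ) = [[cos θ, -sin θ], [sin θ, cos θ]]; for θ = 90°:
R = [[0, -1], [1, 0]]
Result: R × [-3, 2]ᵀ = [0·-3 + (-1)·2, 1·-3 + (0)·2]ᵀ = (-2, -3)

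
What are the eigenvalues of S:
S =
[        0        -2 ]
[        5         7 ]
λ = 2, 5

Solve det(S - λI) = 0. For a 2×2 matrix the characteristic equation is λ² - (trace)λ + det = 0.
trace(S) = a + d = 0 + 7 = 7.
det(S) = a*d - b*c = (0)*(7) - (-2)*(5) = 0 + 10 = 10.
Characteristic equation: λ² - (7)λ + (10) = 0.
Discriminant = (7)² - 4*(10) = 49 - 40 = 9.
λ = (7 ± √9) / 2 = (7 ± 3) / 2 = 2, 5.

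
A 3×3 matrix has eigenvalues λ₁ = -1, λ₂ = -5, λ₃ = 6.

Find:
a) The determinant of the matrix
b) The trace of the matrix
det = 30, trace = 0

Two standard eigenvalue identities:
- det(A) equals the product of the eigenvalues (counted with multiplicity).
- trace(A) equals the sum of the eigenvalues.
det(A) = (-1)*(-5)*(6) = 30.
trace(A) = -1 - 5 + 6 = 0.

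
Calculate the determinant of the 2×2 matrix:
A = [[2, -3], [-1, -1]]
-5

For A = [[a, b], [c, d]], det(A) = a*d - b*c.
det(A) = (2)*(-1) - (-3)*(-1) = -2 - 3 = -5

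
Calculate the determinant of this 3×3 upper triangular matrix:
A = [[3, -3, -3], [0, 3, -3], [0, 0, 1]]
9

The determinant of a triangular matrix is the product of its diagonal entries (the off-diagonal entries above the diagonal do not affect it).
det(A) = (3) * (3) * (1) = 9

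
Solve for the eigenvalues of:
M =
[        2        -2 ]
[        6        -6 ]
λ = -4, 0

Solve det(M - λI) = 0. For a 2×2 matrix the characteristic equation is λ² - (trace)λ + det = 0.
trace(M) = a + d = 2 - 6 = -4.
det(M) = a*d - b*c = (2)*(-6) - (-2)*(6) = -12 + 12 = 0.
Characteristic equation: λ² - (-4)λ + (0) = 0.
Discriminant = (-4)² - 4*(0) = 16 - 0 = 16.
λ = (-4 ± √16) / 2 = (-4 ± 4) / 2 = -4, 0.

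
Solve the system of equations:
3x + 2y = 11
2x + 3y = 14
x = 1, y = 4

Use elimination (row reduction):
Equation 1: 3x + 2y = 11.
Equation 2: 2x + 3y = 14.
Multiply Eq1 by 2 and Eq2 by 3: 6x + 4y = 22;  6x + 9y = 42.
Subtract: (5)y = 20, so y = 4.
Back-substitute into Eq1: 3x + 2*(4) = 11, so x = 1.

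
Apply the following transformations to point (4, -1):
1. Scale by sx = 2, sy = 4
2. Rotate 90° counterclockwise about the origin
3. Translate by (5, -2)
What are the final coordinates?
(9, 6)

Step 1: Scale → (8, -4)
Step 2: Rotate 90° → (4, 8)
Step 3: Translate → (9, 6)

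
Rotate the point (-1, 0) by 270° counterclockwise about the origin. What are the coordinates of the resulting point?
(0, 1)

Rotation matrix R(θ) = [[cos θ, -sin θ], [sin θ, cos θ]]; for θ = 270°:
R = [[0, 1], [-1, 0]]
Result: R × [-1, 0]ᵀ = [0·-1 + (1)·0, -1·-1 + (0)·0]ᵀ = (0, 1)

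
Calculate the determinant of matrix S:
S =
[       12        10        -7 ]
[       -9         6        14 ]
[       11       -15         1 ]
det(S) = 3739

Expand along row 0 (cofactor expansion): det(S) = a*(e*i - f*h) - b*(d*i - f*g) + c*(d*h - e*g), where the 3×3 is [[a, b, c], [d, e, f], [g, h, i]].
Minor M_00 = (6)*(1) - (14)*(-15) = 6 + 210 = 216.
Minor M_01 = (-9)*(1) - (14)*(11) = -9 - 154 = -163.
Minor M_02 = (-9)*(-15) - (6)*(11) = 135 - 66 = 69.
det(S) = (12)*(216) - (10)*(-163) + (-7)*(69) = 2592 + 1630 - 483 = 3739.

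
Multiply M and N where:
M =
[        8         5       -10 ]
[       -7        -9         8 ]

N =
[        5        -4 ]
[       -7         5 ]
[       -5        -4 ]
MN =
[       55        33 ]
[      -12       -49 ]

Matrix multiplication: (MN)[i][j] = sum over k of M[i][k] * N[k][j].
  (MN)[0][0] = (8)*(5) + (5)*(-7) + (-10)*(-5) = 55
  (MN)[0][1] = (8)*(-4) + (5)*(5) + (-10)*(-4) = 33
  (MN)[1][0] = (-7)*(5) + (-9)*(-7) + (8)*(-5) = -12
  (MN)[1][1] = (-7)*(-4) + (-9)*(5) + (8)*(-4) = -49
MN =
[       55        33 ]
[      -12       -49 ]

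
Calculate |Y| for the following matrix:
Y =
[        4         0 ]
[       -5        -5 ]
det(Y) = -20

For a 2×2 matrix [[a, b], [c, d]], det = a*d - b*c.
det(Y) = (4)*(-5) - (0)*(-5) = -20 - 0 = -20.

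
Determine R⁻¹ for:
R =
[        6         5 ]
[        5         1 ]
det(R) = -19
R⁻¹ =
[    -1/19      5/19 ]
[     5/19     -6/19 ]

For a 2×2 matrix R = [[a, b], [c, d]] with det(R) ≠ 0, R⁻¹ = (1/det(R)) * [[d, -b], [-c, a]].
det(R) = (6)*(1) - (5)*(5) = 6 - 25 = -19.
R⁻¹ = (1/-19) * [[1, -5], [-5, 6]].
Dividing each entry by -19 and reducing:
R⁻¹ =
[    -1/19      5/19 ]
[     5/19     -6/19 ]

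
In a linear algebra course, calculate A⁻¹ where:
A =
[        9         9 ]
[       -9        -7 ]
det(A) = 18
A⁻¹ =
[    -7/18      -1/2 ]
[      1/2       1/2 ]

For a 2×2 matrix A = [[a, b], [c, d]] with det(A) ≠ 0, A⁻¹ = (1/det(A)) * [[d, -b], [-c, a]].
det(A) = (9)*(-7) - (9)*(-9) = -63 + 81 = 18.
A⁻¹ = (1/18) * [[-7, -9], [9, 9]].
Dividing each entry by 18 and reducing:
A⁻¹ =
[    -7/18      -1/2 ]
[      1/2       1/2 ]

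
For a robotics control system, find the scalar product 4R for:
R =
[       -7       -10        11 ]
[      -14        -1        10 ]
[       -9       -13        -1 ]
4R =
[      -28       -40        44 ]
[      -56        -4        40 ]
[      -36       -52        -4 ]

Scalar multiplication is elementwise: (4R)[i][j] = 4 * R[i][j].
  (4R)[0][0] = 4 * (-7) = -28
  (4R)[0][1] = 4 * (-10) = -40
  (4R)[0][2] = 4 * (11) = 44
  (4R)[1][0] = 4 * (-14) = -56
  (4R)[1][1] = 4 * (-1) = -4
  (4R)[1][2] = 4 * (10) = 40
  (4R)[2][0] = 4 * (-9) = -36
  (4R)[2][1] = 4 * (-13) = -52
  (4R)[2][2] = 4 * (-1) = -4
4R =
[      -28       -40        44 ]
[      -56        -4        40 ]
[      -36       -52        -4 ]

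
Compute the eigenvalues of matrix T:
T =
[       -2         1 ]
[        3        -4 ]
λ = -5, -1

Solve det(T - λI) = 0. For a 2×2 matrix the characteristic equation is λ² - (trace)λ + det = 0.
trace(T) = a + d = -2 - 4 = -6.
det(T) = a*d - b*c = (-2)*(-4) - (1)*(3) = 8 - 3 = 5.
Characteristic equation: λ² - (-6)λ + (5) = 0.
Discriminant = (-6)² - 4*(5) = 36 - 20 = 16.
λ = (-6 ± √16) / 2 = (-6 ± 4) / 2 = -5, -1.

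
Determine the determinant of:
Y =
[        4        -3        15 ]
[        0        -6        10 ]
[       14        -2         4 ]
det(Y) = 824

Expand along row 0 (cofactor expansion): det(Y) = a*(e*i - f*h) - b*(d*i - f*g) + c*(d*h - e*g), where the 3×3 is [[a, b, c], [d, e, f], [g, h, i]].
Minor M_00 = (-6)*(4) - (10)*(-2) = -24 + 20 = -4.
Minor M_01 = (0)*(4) - (10)*(14) = 0 - 140 = -140.
Minor M_02 = (0)*(-2) - (-6)*(14) = 0 + 84 = 84.
det(Y) = (4)*(-4) - (-3)*(-140) + (15)*(84) = -16 - 420 + 1260 = 824.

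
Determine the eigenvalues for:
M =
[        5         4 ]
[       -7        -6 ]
λ = -2, 1

Solve det(M - λI) = 0. For a 2×2 matrix the characteristic equation is λ² - (trace)λ + det = 0.
trace(M) = a + d = 5 - 6 = -1.
det(M) = a*d - b*c = (5)*(-6) - (4)*(-7) = -30 + 28 = -2.
Characteristic equation: λ² - (-1)λ + (-2) = 0.
Discriminant = (-1)² - 4*(-2) = 1 + 8 = 9.
λ = (-1 ± √9) / 2 = (-1 ± 3) / 2 = -2, 1.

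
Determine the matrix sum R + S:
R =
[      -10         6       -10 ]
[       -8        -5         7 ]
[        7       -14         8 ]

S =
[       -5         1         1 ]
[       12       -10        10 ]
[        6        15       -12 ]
R + S =
[      -15         7        -9 ]
[        4       -15        17 ]
[       13         1        -4 ]

Matrix addition is elementwise: (R+S)[i][j] = R[i][j] + S[i][j].
  (R+S)[0][0] = (-10) + (-5) = -15
  (R+S)[0][1] = (6) + (1) = 7
  (R+S)[0][2] = (-10) + (1) = -9
  (R+S)[1][0] = (-8) + (12) = 4
  (R+S)[1][1] = (-5) + (-10) = -15
  (R+S)[1][2] = (7) + (10) = 17
  (R+S)[2][0] = (7) + (6) = 13
  (R+S)[2][1] = (-14) + (15) = 1
  (R+S)[2][2] = (8) + (-12) = -4
R + S =
[      -15         7        -9 ]
[        4       -15        17 ]
[       13         1        -4 ]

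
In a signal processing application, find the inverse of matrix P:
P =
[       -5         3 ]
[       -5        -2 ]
det(P) = 25
P⁻¹ =
[    -2/25     -3/25 ]
[      1/5      -1/5 ]

For a 2×2 matrix P = [[a, b], [c, d]] with det(P) ≠ 0, P⁻¹ = (1/det(P)) * [[d, -b], [-c, a]].
det(P) = (-5)*(-2) - (3)*(-5) = 10 + 15 = 25.
P⁻¹ = (1/25) * [[-2, -3], [5, -5]].
Dividing each entry by 25 and reducing:
P⁻¹ =
[    -2/25     -3/25 ]
[      1/5      -1/5 ]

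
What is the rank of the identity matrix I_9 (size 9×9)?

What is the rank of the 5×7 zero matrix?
rank(I_9) = 9, rank(0) = 0

The identity I_9 has 9 columns that are the standard basis vectors e_1, …, e_9. These are linearly independent, so all 9 columns are pivots and rank(I_9) = 9.
The 5×7 zero matrix has every entry zero, so every row is the zero row and there are no pivots; rank(0) = 0.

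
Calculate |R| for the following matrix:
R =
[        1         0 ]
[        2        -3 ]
det(R) = -3

For a 2×2 matrix [[a, b], [c, d]], det = a*d - b*c.
det(R) = (1)*(-3) - (0)*(2) = -3 - 0 = -3.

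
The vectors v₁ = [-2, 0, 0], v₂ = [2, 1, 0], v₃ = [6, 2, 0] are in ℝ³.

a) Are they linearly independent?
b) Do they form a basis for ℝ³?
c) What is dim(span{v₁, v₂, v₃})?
Not independent, not a basis, dim(span) = 2

Check whether v₃ can be written as a linear combination of v₁ and v₂.
v₃ = (-1)·v₁ + (2)·v₂ = [6, 2, 0], so the three vectors are linearly dependent.
Thus they do not form a basis for ℝ³, and dim(span{v₁, v₂, v₃}) = 2 (spanned by v₁ and v₂).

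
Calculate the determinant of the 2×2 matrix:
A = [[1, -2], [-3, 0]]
-6

For A = [[a, b], [c, d]], det(A) = a*d - b*c.
det(A) = (1)*(0) - (-2)*(-3) = 0 - 6 = -6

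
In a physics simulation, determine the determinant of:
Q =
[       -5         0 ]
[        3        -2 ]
det(Q) = 10

For a 2×2 matrix [[a, b], [c, d]], det = a*d - b*c.
det(Q) = (-5)*(-2) - (0)*(3) = 10 - 0 = 10.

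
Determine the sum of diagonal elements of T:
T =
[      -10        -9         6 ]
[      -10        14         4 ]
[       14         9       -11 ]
tr(T) = -10 + 14 - 11 = -7

The trace of a square matrix is the sum of its diagonal entries.
Diagonal entries of T: T[0][0] = -10, T[1][1] = 14, T[2][2] = -11.
tr(T) = -10 + 14 - 11 = -7.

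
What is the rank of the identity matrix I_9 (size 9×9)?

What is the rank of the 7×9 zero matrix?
rank(I_9) = 9, rank(0) = 0

The identity I_9 has 9 columns that are the standard basis vectors e_1, …, e_9. These are linearly independent, so all 9 columns are pivots and rank(I_9) = 9.
The 7×9 zero matrix has every entry zero, so every row is the zero row and there are no pivots; rank(0) = 0.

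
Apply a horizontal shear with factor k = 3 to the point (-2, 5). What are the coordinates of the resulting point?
(13, 5)

Shear matrix for horizontal shear with factor k = 3:
[[1, 3], [0, 1]]
Result: (-2, 5) → (13, 5)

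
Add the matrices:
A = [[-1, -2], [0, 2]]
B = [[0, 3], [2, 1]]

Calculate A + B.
[[-1, 1], [2, 3]]

Add corresponding elements:
(-1)+(0)=-1
(-2)+(3)=1
(0)+(2)=2
(2)+(1)=3
A + B = [[-1, 1], [2, 3]]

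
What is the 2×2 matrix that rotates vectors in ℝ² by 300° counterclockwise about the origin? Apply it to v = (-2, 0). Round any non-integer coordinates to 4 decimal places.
R = [[1/2, √3/2], [-√3/2, 1/2]]; R·v = (-1.0000, 1.7321)

A counterclockwise rotation by angle θ in ℝ² has matrix R(θ) = [[cos θ, -sin θ], [sin θ, cos θ]].
For θ = 300°: cos θ = 1/2, sin θ = -√3/2.
R(300°) = [[1/2, √3/2], [-√3/2, 1/2]].
R·v = [1/2·-2 + (√3/2)·0, -√3/2·-2 + 1/2·0] = (-1.0000, 1.7321).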